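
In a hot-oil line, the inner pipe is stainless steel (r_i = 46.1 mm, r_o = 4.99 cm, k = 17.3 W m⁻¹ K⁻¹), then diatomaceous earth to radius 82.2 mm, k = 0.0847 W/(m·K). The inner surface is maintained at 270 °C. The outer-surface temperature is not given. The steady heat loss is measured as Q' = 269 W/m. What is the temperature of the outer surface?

Sum the resistances:
  R'_stainless steel = ln(0.0499/0.0461)/(2πk) = 0.07921/(2π·17.3) = 7.287×10^-4 m·K/W
  R'_diatomaceous earth = ln(0.0822/0.0499)/(2πk) = 0.4991/(2π·0.0847) = 0.9379 m·K/W
ΣR = 0.9386 m·K/W
ΔT = Q'·ΣR = 269 × 0.9386 = 252.5 K
Heat flows outward, so T_out = T_in − ΔT = 270 − 252.5 = 17.5 °C

T_out = 17.5 °C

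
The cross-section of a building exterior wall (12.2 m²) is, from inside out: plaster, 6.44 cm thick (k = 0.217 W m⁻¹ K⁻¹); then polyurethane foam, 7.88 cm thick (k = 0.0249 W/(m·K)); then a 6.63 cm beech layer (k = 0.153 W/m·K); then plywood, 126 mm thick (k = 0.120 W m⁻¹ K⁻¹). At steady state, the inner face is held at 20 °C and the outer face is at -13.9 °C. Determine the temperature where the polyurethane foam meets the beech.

Treat each layer as a resistance in series:
  R_plaster = L/(kA) = 0.0644/(0.217·12.2) = 0.02433 K/W
  R_polyurethane foam = L/(kA) = 0.0788/(0.0249·12.2) = 0.2594 K/W
  R_beech = L/(kA) = 0.0663/(0.153·12.2) = 0.03552 K/W
  R_plywood = L/(kA) = 0.126/(0.120·12.2) = 0.08607 K/W
ΣR = 0.02433 + 0.2594 + 0.03552 + 0.08607 = 0.4053 K/W
Q = ΔT/ΣR = (20 °C − -13.9 °C)/0.4053 = 83.64 W
From the inner boundary to the polyurethane foam/beech interface, ΣR_partial = 0.2837 K/W.
T_interface = T_in − Q·ΣR_partial = 20 °C − (83.64)(0.2837) = -3.73 °C

T = -3.73 °C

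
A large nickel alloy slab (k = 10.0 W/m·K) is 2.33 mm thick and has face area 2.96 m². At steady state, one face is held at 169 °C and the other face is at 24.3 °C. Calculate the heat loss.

Q = kA·ΔT/L = 10.0 × 2.96 × |169 °C − 24.3 °C| / 0.00233 = 1.84×10^6 W

Q = 1840 kW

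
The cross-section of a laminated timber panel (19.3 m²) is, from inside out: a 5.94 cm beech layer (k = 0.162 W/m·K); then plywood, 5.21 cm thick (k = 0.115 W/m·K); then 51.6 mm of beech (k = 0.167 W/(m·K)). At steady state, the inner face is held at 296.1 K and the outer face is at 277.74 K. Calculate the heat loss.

Treat each layer as a resistance in series:
  R_beech = L/(kA) = 0.0594/(0.162·19.3) = 0.01900 K/W
  R_plywood = L/(kA) = 0.0521/(0.115·19.3) = 0.02347 K/W
  R_beech = L/(kA) = 0.0516/(0.167·19.3) = 0.01601 K/W
ΣR = 0.01900 + 0.02347 + 0.01601 = 0.05848 K/W
Q = ΔT/ΣR = (296.1 K − 277.74 K)/0.05848 = 314 W

Q = 314 W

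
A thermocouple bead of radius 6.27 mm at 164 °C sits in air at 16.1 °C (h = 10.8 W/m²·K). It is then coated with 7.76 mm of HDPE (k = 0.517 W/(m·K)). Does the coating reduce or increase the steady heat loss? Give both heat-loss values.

increases: 0.789 → 2.90 W

Critical radius for a sphere: r_cr = 2k/h = 0.0957 m = 9.57 cm.
Outer radius after coating: r₂ = 0.00627 + 0.00776 = 0.01403 m.
Since r₁ < r_cr and r₂ ≤ r_cr, the coating moves toward the maximum at r_cr — heat loss rises.
Bare: R = 1/(4πr₁²h) = 187.4 K/W; Q = 147.9/187.4 = 0.789 W.
Coated: R = R_cond + R_conv = 51.01 K/W; Q = 147.9/51.01 = 2.90 W.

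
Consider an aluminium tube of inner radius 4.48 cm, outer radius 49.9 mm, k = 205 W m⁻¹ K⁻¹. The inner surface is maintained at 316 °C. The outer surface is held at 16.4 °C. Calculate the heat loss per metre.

Q' = 2πk·ΔT/ln(r₂/r₁) = 2π × 205 × 299.6 / ln(0.0499/0.0448) = 3.58×10^6 W/m

Q' = 3.58×10^6 W/m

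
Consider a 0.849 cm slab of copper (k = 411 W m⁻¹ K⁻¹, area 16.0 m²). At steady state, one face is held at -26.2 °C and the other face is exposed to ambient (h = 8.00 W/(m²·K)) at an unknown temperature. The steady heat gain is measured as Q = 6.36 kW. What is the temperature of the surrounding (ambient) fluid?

Series resistances:
  R_copper = L/(kA) = 0.00849/(411·16.0) = 1.291×10^-6 K/W
  R_conv,out = 1/(hA) = 1/(8.00·16.0) = 0.007812 K/W
ΣR = 0.007814 K/W
ΔT = Q·ΣR = 6360 × 0.007814 = 49.70 K
Heat flows inward, so T_out = T_in + ΔT = -26.2 + 49.70 = 23.5 °C

T_out = 23.5 °C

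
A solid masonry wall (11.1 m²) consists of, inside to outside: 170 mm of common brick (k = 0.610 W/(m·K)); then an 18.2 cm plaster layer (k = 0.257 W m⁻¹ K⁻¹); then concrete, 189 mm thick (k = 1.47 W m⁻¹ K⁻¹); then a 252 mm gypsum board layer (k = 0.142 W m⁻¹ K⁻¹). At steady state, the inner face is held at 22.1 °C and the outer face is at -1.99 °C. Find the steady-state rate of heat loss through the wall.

Q = 92.5 W

Resistance network (inner→outer):
  R_common brick = L/(kA) = 0.170/(0.610·11.1) = 0.02511 K/W
  R_plaster = L/(kA) = 0.182/(0.257·11.1) = 0.06380 K/W
  R_concrete = L/(kA) = 0.189/(1.47·11.1) = 0.01158 K/W
  R_gypsum board = L/(kA) = 0.252/(0.142·11.1) = 0.1599 K/W
ΣR = 0.02511 + 0.06380 + 0.01158 + 0.1599 = 0.2604 K/W
Q = ΔT/ΣR = (22.1 °C − -1.99 °C)/0.2604 = 92.5 W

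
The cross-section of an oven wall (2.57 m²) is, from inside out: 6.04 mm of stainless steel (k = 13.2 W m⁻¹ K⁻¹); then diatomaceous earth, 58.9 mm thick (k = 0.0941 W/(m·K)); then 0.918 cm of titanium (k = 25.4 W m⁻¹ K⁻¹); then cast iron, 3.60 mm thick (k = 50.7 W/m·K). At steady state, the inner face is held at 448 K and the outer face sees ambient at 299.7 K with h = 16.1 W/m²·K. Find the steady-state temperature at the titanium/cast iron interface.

T = 313.1 K

Series thermal resistances, inner to outer:
  R_stainless steel = L/(kA) = 0.00604/(13.2·2.57) = 1.780×10^-4 K/W
  R_diatomaceous earth = L/(kA) = 0.0589/(0.0941·2.57) = 0.2436 K/W
  R_titanium = L/(kA) = 0.00918/(25.4·2.57) = 1.406×10^-4 K/W
  R_cast iron = L/(kA) = 0.00360/(50.7·2.57) = 2.763×10^-5 K/W
  R_conv,out = 1/(hA) = 1/(16.1·2.57) = 0.02417 K/W
ΣR = 1.780×10^-4 + 0.2436 + 1.406×10^-4 + 2.763×10^-5 + 0.02417 = 0.2681 K/W
Q = ΔT/ΣR = (448 K − 299.7 K)/0.2681 = 553.2 W
From the inner boundary to the titanium/cast iron interface, ΣR_partial = 0.2439 K/W.
T_interface = T_in − Q·ΣR_partial = 448 K − (553.2)(0.2439) = 313.1 K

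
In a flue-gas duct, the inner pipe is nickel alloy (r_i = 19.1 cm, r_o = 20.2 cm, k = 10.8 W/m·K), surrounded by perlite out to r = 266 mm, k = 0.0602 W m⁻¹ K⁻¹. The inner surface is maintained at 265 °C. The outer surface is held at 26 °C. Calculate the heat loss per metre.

Q' = 328 W/m

Resistance network (inner→outer):
  R'_nickel alloy = ln(0.202/0.191)/(2πk) = 0.05599/(2π·10.8) = 8.252×10^-4 m·K/W
  R'_perlite = ln(0.266/0.202)/(2πk) = 0.2752/(2π·0.0602) = 0.7276 m·K/W
ΣR = 8.252×10^-4 + 0.7276 = 0.7284 m·K/W
Q' = ΔT/ΣR = (265 °C − 26 °C)/0.7284 = 328 W/m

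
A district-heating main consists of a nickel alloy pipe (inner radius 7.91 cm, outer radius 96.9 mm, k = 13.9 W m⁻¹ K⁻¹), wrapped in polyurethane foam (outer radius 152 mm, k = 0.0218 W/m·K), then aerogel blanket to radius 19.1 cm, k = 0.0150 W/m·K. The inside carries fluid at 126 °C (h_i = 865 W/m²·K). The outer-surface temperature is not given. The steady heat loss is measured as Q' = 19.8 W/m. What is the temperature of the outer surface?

T_out = 12.8 °C

Series resistances:
  R'_conv,in = 1/(2πr h) = 1/(2π·0.0791·865) = 0.002326 m·K/W
  R'_nickel alloy = ln(0.0969/0.0791)/(2πk) = 0.2030/(2π·13.9) = 0.002324 m·K/W
  R'_polyurethane foam = ln(0.152/0.0969)/(2πk) = 0.4502/(2π·0.0218) = 3.287 m·K/W
  R'_aerogel blanket = ln(0.191/0.152)/(2πk) = 0.2284/(2π·0.0150) = 2.423 m·K/W
ΣR = 5.715 m·K/W
ΔT = Q'·ΣR = 19.8 × 5.715 = 113.2 K
Heat flows outward, so T_out = T_in − ΔT = 126 − 113.2 = 12.8 °C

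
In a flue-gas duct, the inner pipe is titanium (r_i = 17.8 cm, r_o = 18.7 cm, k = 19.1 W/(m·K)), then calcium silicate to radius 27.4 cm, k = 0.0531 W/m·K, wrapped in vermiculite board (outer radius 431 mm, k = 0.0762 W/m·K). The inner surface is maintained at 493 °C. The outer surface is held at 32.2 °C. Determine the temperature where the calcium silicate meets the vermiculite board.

Series thermal resistances, inner to outer:
  R'_titanium = ln(0.187/0.178)/(2πk) = 0.04933/(2π·19.1) = 4.110×10^-4 m·K/W
  R'_calcium silicate = ln(0.274/0.187)/(2πk) = 0.3820/(2π·0.0531) = 1.145 m·K/W
  R'_vermiculite board = ln(0.431/0.274)/(2πk) = 0.4530/(2π·0.0762) = 0.9461 m·K/W
ΣR = 4.110×10^-4 + 1.145 + 0.9461 = 2.092 m·K/W
Q' = ΔT/ΣR = (493 °C − 32.2 °C)/2.092 = 220.3 W/m
From the inner boundary to the calcium silicate/vermiculite board interface, ΣR_partial = 1.145 m·K/W.
T_interface = T_in − Q'·ΣR_partial = 493 °C − (220.3)(1.145) = 241 °C

T = 241 °C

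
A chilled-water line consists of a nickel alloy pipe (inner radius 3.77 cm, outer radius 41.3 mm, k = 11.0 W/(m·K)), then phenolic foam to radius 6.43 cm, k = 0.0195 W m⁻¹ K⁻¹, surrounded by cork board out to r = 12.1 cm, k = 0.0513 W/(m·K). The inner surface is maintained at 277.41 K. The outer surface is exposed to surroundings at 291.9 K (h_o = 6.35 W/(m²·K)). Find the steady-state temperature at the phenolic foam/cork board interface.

Series thermal resistances, inner to outer:
  R'_nickel alloy = ln(0.0413/0.0377)/(2πk) = 0.09120/(2π·11.0) = 0.001320 m·K/W
  R'_phenolic foam = ln(0.0643/0.0413)/(2πk) = 0.4427/(2π·0.0195) = 3.613 m·K/W
  R'_cork board = ln(0.121/0.0643)/(2πk) = 0.6322/(2π·0.0513) = 1.961 m·K/W
  R'_conv,out = 1/(2πr h) = 1/(2π·0.121·6.35) = 0.2071 m·K/W
ΣR = 0.001320 + 3.613 + 1.961 + 0.2071 = 5.782 m·K/W
Q' = ΔT/ΣR = (277.41 K − 291.9 K)/5.782 = -2.506 W/m
From the inner boundary to the phenolic foam/cork board interface, ΣR_partial = 3.614 m·K/W.
T_interface = T_in − Q'·ΣR_partial = 277.41 K − (-2.506)(3.614) = 286.5 K

T = 286.5 K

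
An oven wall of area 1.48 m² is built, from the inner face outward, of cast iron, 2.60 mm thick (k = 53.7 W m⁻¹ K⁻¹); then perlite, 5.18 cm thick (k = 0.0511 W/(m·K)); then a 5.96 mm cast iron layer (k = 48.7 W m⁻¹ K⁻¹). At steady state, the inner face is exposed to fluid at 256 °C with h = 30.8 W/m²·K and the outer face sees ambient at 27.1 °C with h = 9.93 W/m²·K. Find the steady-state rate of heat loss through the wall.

Q = 295 W

Resistance network (inner→outer):
  R_conv,in = 1/(hA) = 1/(30.8·1.48) = 0.02194 K/W
  R_cast iron = L/(kA) = 0.00260/(53.7·1.48) = 3.271×10^-5 K/W
  R_perlite = L/(kA) = 0.0518/(0.0511·1.48) = 0.6849 K/W
  R_cast iron = L/(kA) = 0.00596/(48.7·1.48) = 8.269×10^-5 K/W
  R_conv,out = 1/(hA) = 1/(9.93·1.48) = 0.06804 K/W
ΣR = 0.02194 + 3.271×10^-5 + 0.6849 + 8.269×10^-5 + 0.06804 = 0.7750 K/W
Q = ΔT/ΣR = (256 °C − 27.1 °C)/0.7750 = 295 W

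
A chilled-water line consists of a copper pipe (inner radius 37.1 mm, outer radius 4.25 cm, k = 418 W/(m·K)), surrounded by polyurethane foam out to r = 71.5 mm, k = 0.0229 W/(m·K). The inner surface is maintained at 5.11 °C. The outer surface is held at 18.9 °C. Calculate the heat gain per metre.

Resistance network (inner→outer):
  R'_copper = ln(0.0425/0.0371)/(2πk) = 0.1359/(2π·418) = 5.174×10^-5 m·K/W
  R'_polyurethane foam = ln(0.0715/0.0425)/(2πk) = 0.5202/(2π·0.0229) = 3.615 m·K/W
ΣR = 5.174×10^-5 + 3.615 = 3.615 m·K/W
Q' = ΔT/ΣR = (5.11 °C − 18.9 °C)/3.615 = -3.81 W/m
(Negative Q' ⇒ heat flows inward; heat gain = 3.81 W/m.)

Q' = 3.81 W/m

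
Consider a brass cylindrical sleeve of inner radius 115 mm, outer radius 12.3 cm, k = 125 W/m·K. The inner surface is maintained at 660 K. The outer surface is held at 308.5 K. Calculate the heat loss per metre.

Q' = 2πk·ΔT/ln(r₂/r₁) = 2π × 125 × 351.5 / ln(0.123/0.115) = 4.10×10^6 W/m

Q' = 4.10×10^6 W/m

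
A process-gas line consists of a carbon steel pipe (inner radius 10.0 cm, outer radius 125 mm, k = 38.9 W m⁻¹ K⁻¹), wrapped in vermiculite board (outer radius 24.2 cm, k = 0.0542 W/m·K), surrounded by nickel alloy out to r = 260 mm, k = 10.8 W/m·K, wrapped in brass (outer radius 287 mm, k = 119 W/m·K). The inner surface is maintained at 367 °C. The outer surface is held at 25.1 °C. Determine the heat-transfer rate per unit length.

Series thermal resistances, inner to outer:
  R'_carbon steel = ln(0.125/0.100)/(2πk) = 0.2231/(2π·38.9) = 9.130×10^-4 m·K/W
  R'_vermiculite board = ln(0.242/0.125)/(2πk) = 0.6606/(2π·0.0542) = 1.940 m·K/W
  R'_nickel alloy = ln(0.260/0.242)/(2πk) = 0.07174/(2π·10.8) = 0.001057 m·K/W
  R'_brass = ln(0.287/0.260)/(2πk) = 0.09880/(2π·119) = 1.321×10^-4 m·K/W
ΣR = 9.130×10^-4 + 1.940 + 0.001057 + 1.321×10^-4 = 1.942 m·K/W
Q' = ΔT/ΣR = (367 °C − 25.1 °C)/1.942 = 176 W/m

Q' = 176 W/m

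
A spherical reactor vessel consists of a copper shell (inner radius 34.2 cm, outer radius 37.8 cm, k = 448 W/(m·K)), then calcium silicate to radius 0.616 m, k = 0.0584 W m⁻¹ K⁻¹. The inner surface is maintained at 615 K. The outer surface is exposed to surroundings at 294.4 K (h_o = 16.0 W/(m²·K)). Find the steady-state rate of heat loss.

Treat each layer as a resistance in series:
  R_copper = (1/0.342 − 1/0.378)/(4πk) = 0.2785/(4π·448) = 4.946×10^-5 K/W
  R_calcium silicate = (1/0.378 − 1/0.616)/(4πk) = 1.022/(4π·0.0584) = 1.393 K/W
  R_conv,out = 1/(4πr²h) = 1/(4π·0.616²·16.0) = 0.01311 K/W
ΣR = 4.946×10^-5 + 1.393 + 0.01311 = 1.406 K/W
Q = ΔT/ΣR = (615 K − 294.4 K)/1.406 = 228 W

Q = 228 W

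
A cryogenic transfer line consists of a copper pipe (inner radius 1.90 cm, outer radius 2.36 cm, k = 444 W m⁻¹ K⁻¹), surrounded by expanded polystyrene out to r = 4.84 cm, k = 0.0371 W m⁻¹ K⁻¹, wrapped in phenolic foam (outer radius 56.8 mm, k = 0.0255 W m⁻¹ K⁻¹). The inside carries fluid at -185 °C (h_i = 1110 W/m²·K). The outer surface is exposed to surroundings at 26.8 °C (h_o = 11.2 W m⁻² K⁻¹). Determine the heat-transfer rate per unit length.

Series thermal resistances, inner to outer:
  R'_conv,in = 1/(2πr h) = 1/(2π·0.0190·1110) = 0.007546 m·K/W
  R'_copper = ln(0.0236/0.0190)/(2πk) = 0.2168/(2π·444) = 7.772×10^-5 m·K/W
  R'_expanded polystyrene = ln(0.0484/0.0236)/(2πk) = 0.7183/(2π·0.0371) = 3.081 m·K/W
  R'_phenolic foam = ln(0.0568/0.0484)/(2πk) = 0.1600/(2π·0.0255) = 0.9988 m·K/W
  R'_conv,out = 1/(2πr h) = 1/(2π·0.0568·11.2) = 0.2502 m·K/W
ΣR = 0.007546 + 7.772×10^-5 + 3.081 + 0.9988 + 0.2502 = 4.338 m·K/W
Q' = ΔT/ΣR = (-185 °C − 26.8 °C)/4.338 = -48.8 W/m
(Negative Q' ⇒ heat flows inward; heat gain = 48.8 W/m.)

Q' = 48.8 W/m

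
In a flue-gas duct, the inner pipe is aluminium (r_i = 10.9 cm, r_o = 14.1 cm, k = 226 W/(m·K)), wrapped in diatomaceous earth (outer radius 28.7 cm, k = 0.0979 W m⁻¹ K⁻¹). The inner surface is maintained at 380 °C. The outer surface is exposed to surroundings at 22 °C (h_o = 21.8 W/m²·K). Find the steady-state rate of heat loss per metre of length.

Q' = 303 W/m

Series thermal resistances, inner to outer:
  R'_aluminium = ln(0.141/0.109)/(2πk) = 0.2574/(2π·226) = 1.813×10^-4 m·K/W
  R'_diatomaceous earth = ln(0.287/0.141)/(2πk) = 0.7107/(2π·0.0979) = 1.155 m·K/W
  R'_conv,out = 1/(2πr h) = 1/(2π·0.287·21.8) = 0.02544 m·K/W
ΣR = 1.813×10^-4 + 1.155 + 0.02544 = 1.181 m·K/W
Q' = ΔT/ΣR = (380 °C − 22 °C)/1.181 = 303 W/m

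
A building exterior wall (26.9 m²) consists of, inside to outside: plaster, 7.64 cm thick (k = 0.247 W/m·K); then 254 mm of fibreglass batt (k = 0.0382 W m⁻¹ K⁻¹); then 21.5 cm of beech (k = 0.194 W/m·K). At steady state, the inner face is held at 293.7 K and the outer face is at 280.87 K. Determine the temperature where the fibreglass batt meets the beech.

T = 282.63 K

Resistance network (inner→outer):
  R_plaster = L/(kA) = 0.0764/(0.247·26.9) = 0.01150 K/W
  R_fibreglass batt = L/(kA) = 0.254/(0.0382·26.9) = 0.2472 K/W
  R_beech = L/(kA) = 0.215/(0.194·26.9) = 0.04120 K/W
ΣR = 0.01150 + 0.2472 + 0.04120 = 0.2999 K/W
Q = ΔT/ΣR = (293.7 K − 280.87 K)/0.2999 = 42.78 W
From the inner boundary to the fibreglass batt/beech interface, ΣR_partial = 0.2587 K/W.
T_interface = T_in − Q·ΣR_partial = 293.7 K − (42.78)(0.2587) = 282.63 K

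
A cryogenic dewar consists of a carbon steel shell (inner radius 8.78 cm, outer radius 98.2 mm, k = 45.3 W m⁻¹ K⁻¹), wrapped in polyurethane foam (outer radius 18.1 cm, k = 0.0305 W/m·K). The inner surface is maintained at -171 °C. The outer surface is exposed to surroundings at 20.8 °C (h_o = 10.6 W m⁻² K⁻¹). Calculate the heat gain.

Series thermal resistances, inner to outer:
  R_carbon steel = (1/0.0878 − 1/0.0982)/(4πk) = 1.206/(4π·45.3) = 0.002119 K/W
  R_polyurethane foam = (1/0.0982 − 1/0.181)/(4πk) = 4.658/(4π·0.0305) = 12.15 K/W
  R_conv,out = 1/(4πr²h) = 1/(4π·0.181²·10.6) = 0.2292 K/W
ΣR = 0.002119 + 12.15 + 0.2292 = 12.38 K/W
Q = ΔT/ΣR = (-171 °C − 20.8 °C)/12.38 = -15.5 W
(Negative Q ⇒ heat flows inward; heat gain = 15.5 W.)

Q = 15.5 W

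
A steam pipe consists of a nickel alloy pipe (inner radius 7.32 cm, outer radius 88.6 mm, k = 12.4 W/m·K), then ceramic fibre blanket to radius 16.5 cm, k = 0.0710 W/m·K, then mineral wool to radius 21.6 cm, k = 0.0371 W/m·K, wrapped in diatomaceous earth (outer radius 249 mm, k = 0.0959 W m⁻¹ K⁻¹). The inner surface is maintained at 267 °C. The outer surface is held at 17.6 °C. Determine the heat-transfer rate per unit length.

Q' = 89.5 W/m

Treat each layer as a resistance in series:
  R'_nickel alloy = ln(0.0886/0.0732)/(2πk) = 0.1909/(2π·12.4) = 0.002451 m·K/W
  R'_ceramic fibre blanket = ln(0.165/0.0886)/(2πk) = 0.6218/(2π·0.0710) = 1.394 m·K/W
  R'_mineral wool = ln(0.216/0.165)/(2πk) = 0.2693/(2π·0.0371) = 1.155 m·K/W
  R'_diatomaceous earth = ln(0.249/0.216)/(2πk) = 0.1422/(2π·0.0959) = 0.2360 m·K/W
ΣR = 0.002451 + 1.394 + 1.155 + 0.2360 = 2.787 m·K/W
Q' = ΔT/ΣR = (267 °C − 17.6 °C)/2.787 = 89.5 W/m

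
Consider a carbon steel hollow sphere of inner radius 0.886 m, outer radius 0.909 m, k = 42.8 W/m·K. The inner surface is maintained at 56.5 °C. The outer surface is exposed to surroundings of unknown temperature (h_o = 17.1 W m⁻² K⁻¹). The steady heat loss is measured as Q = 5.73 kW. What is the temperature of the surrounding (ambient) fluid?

T_out = 23.9 °C

Series resistances:
  R_carbon steel = (1/0.886 − 1/0.909)/(4πk) = 0.02856/(4π·42.8) = 5.310×10^-5 K/W
  R_conv,out = 1/(4πr²h) = 1/(4π·0.909²·17.1) = 0.005632 K/W
ΣR = 0.005685 K/W
ΔT = Q·ΣR = 5730 × 0.005685 = 32.58 K
Heat flows outward, so T_out = T_in − ΔT = 56.5 − 32.58 = 23.9 °C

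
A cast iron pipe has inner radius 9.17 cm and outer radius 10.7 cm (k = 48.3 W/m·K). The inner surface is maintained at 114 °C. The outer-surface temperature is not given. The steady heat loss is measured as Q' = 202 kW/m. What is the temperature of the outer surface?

T_out = 11.3 °C

Series resistances:
  R'_cast iron = ln(0.107/0.0917)/(2πk) = 0.1543/(2π·48.3) = 5.085×10^-4 m·K/W
ΣR = 5.085×10^-4 m·K/W
ΔT = Q'·ΣR = 2.02×10^5 × 5.085×10^-4 = 102.7 K
Heat flows outward, so T_out = T_in − ΔT = 114 − 102.7 = 11.3 °C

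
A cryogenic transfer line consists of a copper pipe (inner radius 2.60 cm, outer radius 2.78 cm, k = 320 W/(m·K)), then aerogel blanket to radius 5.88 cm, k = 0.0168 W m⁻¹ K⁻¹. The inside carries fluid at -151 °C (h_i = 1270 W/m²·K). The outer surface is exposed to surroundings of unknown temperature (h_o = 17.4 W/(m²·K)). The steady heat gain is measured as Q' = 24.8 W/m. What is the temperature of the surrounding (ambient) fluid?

Series resistances:
  R'_conv,in = 1/(2πr h) = 1/(2π·0.0260·1270) = 0.004820 m·K/W
  R'_copper = ln(0.0278/0.0260)/(2πk) = 0.06694/(2π·320) = 3.329×10^-5 m·K/W
  R'_aerogel blanket = ln(0.0588/0.0278)/(2πk) = 0.7491/(2π·0.0168) = 7.097 m·K/W
  R'_conv,out = 1/(2πr h) = 1/(2π·0.0588·17.4) = 0.1556 m·K/W
ΣR = 7.257 m·K/W
ΔT = Q'·ΣR = 24.8 × 7.257 = 180.0 K
Heat flows inward, so T_out = T_in + ΔT = -151 + 180.0 = 29.0 °C

T_out = 29.0 °C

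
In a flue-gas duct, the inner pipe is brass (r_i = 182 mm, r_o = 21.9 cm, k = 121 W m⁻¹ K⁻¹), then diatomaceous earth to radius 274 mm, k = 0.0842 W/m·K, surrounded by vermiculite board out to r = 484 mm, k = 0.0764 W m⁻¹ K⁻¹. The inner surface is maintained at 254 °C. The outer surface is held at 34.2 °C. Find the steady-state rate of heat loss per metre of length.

Q' = 137 W/m

Resistance network (inner→outer):
  R'_brass = ln(0.219/0.182)/(2πk) = 0.1851/(2π·121) = 2.434×10^-4 m·K/W
  R'_diatomaceous earth = ln(0.274/0.219)/(2πk) = 0.2241/(2π·0.0842) = 0.4235 m·K/W
  R'_vermiculite board = ln(0.484/0.274)/(2πk) = 0.5690/(2π·0.0764) = 1.185 m·K/W
ΣR = 2.434×10^-4 + 0.4235 + 1.185 = 1.609 m·K/W
Q' = ΔT/ΣR = (254 °C − 34.2 °C)/1.609 = 137 W/m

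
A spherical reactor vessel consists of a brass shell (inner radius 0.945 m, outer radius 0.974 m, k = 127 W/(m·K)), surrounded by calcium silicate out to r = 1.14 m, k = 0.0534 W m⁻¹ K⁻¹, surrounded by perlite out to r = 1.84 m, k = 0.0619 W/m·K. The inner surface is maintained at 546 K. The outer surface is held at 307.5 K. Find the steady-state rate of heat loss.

Resistance network (inner→outer):
  R_brass = (1/0.945 − 1/0.974)/(4πk) = 0.03151/(4π·127) = 1.974×10^-5 K/W
  R_calcium silicate = (1/0.974 − 1/1.14)/(4πk) = 0.1495/(4π·0.0534) = 0.2228 K/W
  R_perlite = (1/1.14 − 1/1.84)/(4πk) = 0.3337/(4π·0.0619) = 0.4290 K/W
ΣR = 1.974×10^-5 + 0.2228 + 0.4290 = 0.6518 K/W
Q = ΔT/ΣR = (546 K − 307.5 K)/0.6518 = 366 W

Q = 366 W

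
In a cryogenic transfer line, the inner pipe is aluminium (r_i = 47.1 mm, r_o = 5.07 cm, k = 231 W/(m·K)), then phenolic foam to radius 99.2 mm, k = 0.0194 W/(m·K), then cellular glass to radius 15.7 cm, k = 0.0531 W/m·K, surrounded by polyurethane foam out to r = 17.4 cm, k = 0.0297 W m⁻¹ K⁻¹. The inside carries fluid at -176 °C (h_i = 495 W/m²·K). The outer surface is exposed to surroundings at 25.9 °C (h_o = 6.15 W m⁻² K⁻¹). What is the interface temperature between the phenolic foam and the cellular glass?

Resistance network (inner→outer):
  R'_conv,in = 1/(2πr h) = 1/(2π·0.0471·495) = 0.006826 m·K/W
  R'_aluminium = ln(0.0507/0.0471)/(2πk) = 0.07365/(2π·231) = 5.075×10^-5 m·K/W
  R'_phenolic foam = ln(0.0992/0.0507)/(2πk) = 0.6712/(2π·0.0194) = 5.507 m·K/W
  R'_cellular glass = ln(0.157/0.0992)/(2πk) = 0.4591/(2π·0.0531) = 1.376 m·K/W
  R'_polyurethane foam = ln(0.174/0.157)/(2πk) = 0.1028/(2π·0.0297) = 0.5509 m·K/W
  R'_conv,out = 1/(2πr h) = 1/(2π·0.174·6.15) = 0.1487 m·K/W
ΣR = 0.006826 + 5.075×10^-5 + 5.507 + 1.376 + 0.5509 + 0.1487 = 7.589 m·K/W
Q' = ΔT/ΣR = (-176 °C − 25.9 °C)/7.589 = -26.60 W/m
From the inner boundary to the phenolic foam/cellular glass interface, ΣR_partial = 5.514 m·K/W.
T_interface = T_in − Q'·ΣR_partial = -176 °C − (-26.60)(5.514) = -29.3 °C

T = -29.3 °C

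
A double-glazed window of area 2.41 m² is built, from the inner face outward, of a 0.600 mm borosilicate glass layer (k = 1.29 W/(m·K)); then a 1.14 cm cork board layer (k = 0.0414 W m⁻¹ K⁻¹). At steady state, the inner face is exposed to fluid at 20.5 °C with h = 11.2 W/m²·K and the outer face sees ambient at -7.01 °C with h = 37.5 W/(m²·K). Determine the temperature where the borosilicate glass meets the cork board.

Resistance network (inner→outer):
  R_conv,in = 1/(hA) = 1/(11.2·2.41) = 0.03705 K/W
  R_borosilicate glass = L/(kA) = 6.00×10^-4/(1.29·2.41) = 1.930×10^-4 K/W
  R_cork board = L/(kA) = 0.0114/(0.0414·2.41) = 0.1143 K/W
  R_conv,out = 1/(hA) = 1/(37.5·2.41) = 0.01107 K/W
ΣR = 0.03705 + 1.930×10^-4 + 0.1143 + 0.01107 = 0.1626 K/W
Q = ΔT/ΣR = (20.5 °C − -7.01 °C)/0.1626 = 169.2 W
From the inner boundary to the borosilicate glass/cork board interface, ΣR_partial = 0.03724 K/W.
T_interface = T_in − Q·ΣR_partial = 20.5 °C − (169.2)(0.03724) = 14.2 °C

T = 14.2 °C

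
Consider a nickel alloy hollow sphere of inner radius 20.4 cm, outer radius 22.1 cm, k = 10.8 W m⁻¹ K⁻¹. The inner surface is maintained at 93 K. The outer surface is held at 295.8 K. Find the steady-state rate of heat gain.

Q = 73.0 kW

Q = 4πk·ΔT/(1/r₁ − 1/r₂) = 4π × 10.8 × 202.8 / (1/0.204 − 1/0.221) = 73000 W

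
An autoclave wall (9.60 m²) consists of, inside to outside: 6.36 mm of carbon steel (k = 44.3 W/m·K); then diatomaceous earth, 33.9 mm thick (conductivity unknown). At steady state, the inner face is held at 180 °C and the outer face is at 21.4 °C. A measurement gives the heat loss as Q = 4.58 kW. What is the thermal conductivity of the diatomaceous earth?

ΣR = ΔT/Q = |180 − 21.4|/4580 = 0.03463 K/W
Known resistances:
  R_carbon steel = L/(kA) = 0.00636/(44.3·9.60) = 1.495×10^-5 K/W
R_diatomaceous earth = ΣR − ΣR_known = 0.03463 − 1.495×10^-5 = 0.03462 K/W
L/(kA) = 0.03462 ⇒ k = 0.0339/(0.03462·9.60) = 0.102 W/m·K

k = 0.102 W/m·K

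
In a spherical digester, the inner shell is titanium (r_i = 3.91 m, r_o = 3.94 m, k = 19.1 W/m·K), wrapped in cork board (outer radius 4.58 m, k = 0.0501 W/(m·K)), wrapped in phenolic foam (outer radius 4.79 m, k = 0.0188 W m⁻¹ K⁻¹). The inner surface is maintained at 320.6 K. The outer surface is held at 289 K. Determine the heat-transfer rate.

Q = 326 W

Resistance network (inner→outer):
  R_titanium = (1/3.91 − 1/3.94)/(4πk) = 0.001947/(4π·19.1) = 8.113×10^-6 K/W
  R_cork board = (1/3.94 − 1/4.58)/(4πk) = 0.03547/(4π·0.0501) = 0.05633 K/W
  R_phenolic foam = (1/4.58 − 1/4.79)/(4πk) = 0.009572/(4π·0.0188) = 0.04052 K/W
ΣR = 8.113×10^-6 + 0.05633 + 0.04052 = 0.09686 K/W
Q = ΔT/ΣR = (320.6 K − 289 K)/0.09686 = 326 W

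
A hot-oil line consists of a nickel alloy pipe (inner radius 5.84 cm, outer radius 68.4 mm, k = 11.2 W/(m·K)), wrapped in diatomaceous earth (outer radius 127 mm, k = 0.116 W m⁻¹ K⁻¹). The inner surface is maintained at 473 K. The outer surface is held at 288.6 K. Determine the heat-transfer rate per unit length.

Q' = 217 W/m

Treat each layer as a resistance in series:
  R'_nickel alloy = ln(0.0684/0.0584)/(2πk) = 0.1581/(2π·11.2) = 0.002246 m·K/W
  R'_diatomaceous earth = ln(0.127/0.0684)/(2πk) = 0.6188/(2π·0.116) = 0.8490 m·K/W
ΣR = 0.002246 + 0.8490 = 0.8512 m·K/W
Q' = ΔT/ΣR = (473 K − 288.6 K)/0.8512 = 217 W/m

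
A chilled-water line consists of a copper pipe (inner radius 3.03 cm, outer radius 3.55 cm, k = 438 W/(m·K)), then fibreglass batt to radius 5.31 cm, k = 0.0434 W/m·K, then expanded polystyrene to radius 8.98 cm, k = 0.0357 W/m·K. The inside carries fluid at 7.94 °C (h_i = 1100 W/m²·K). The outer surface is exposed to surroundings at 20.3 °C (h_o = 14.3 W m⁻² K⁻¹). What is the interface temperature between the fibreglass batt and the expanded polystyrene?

Series thermal resistances, inner to outer:
  R'_conv,in = 1/(2πr h) = 1/(2π·0.0303·1100) = 0.004775 m·K/W
  R'_copper = ln(0.0355/0.0303)/(2πk) = 0.1584/(2π·438) = 5.755×10^-5 m·K/W
  R'_fibreglass batt = ln(0.0531/0.0355)/(2πk) = 0.4026/(2π·0.0434) = 1.477 m·K/W
  R'_expanded polystyrene = ln(0.0898/0.0531)/(2πk) = 0.5254/(2π·0.0357) = 2.342 m·K/W
  R'_conv,out = 1/(2πr h) = 1/(2π·0.0898·14.3) = 0.1239 m·K/W
ΣR = 0.004775 + 5.755×10^-5 + 1.477 + 2.342 + 0.1239 = 3.948 m·K/W
Q' = ΔT/ΣR = (7.94 °C − 20.3 °C)/3.948 = -3.131 W/m
From the inner boundary to the fibreglass batt/expanded polystyrene interface, ΣR_partial = 1.482 m·K/W.
T_interface = T_in − Q'·ΣR_partial = 7.94 °C − (-3.131)(1.482) = 12.6 °C

T = 12.6 °C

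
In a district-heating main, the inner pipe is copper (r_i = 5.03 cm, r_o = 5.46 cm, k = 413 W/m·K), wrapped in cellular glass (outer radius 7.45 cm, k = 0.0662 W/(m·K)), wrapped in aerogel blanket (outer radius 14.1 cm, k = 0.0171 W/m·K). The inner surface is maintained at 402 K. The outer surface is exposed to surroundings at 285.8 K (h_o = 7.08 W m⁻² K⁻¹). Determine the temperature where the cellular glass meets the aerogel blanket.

Treat each layer as a resistance in series:
  R'_copper = ln(0.0546/0.0503)/(2πk) = 0.08203/(2π·413) = 3.161×10^-5 m·K/W
  R'_cellular glass = ln(0.0745/0.0546)/(2πk) = 0.3108/(2π·0.0662) = 0.7471 m·K/W
  R'_aerogel blanket = ln(0.141/0.0745)/(2πk) = 0.6380/(2π·0.0171) = 5.938 m·K/W
  R'_conv,out = 1/(2πr h) = 1/(2π·0.141·7.08) = 0.1594 m·K/W
ΣR = 3.161×10^-5 + 0.7471 + 5.938 + 0.1594 = 6.845 m·K/W
Q' = ΔT/ΣR = (402 K − 285.8 K)/6.845 = 16.98 W/m
From the inner boundary to the cellular glass/aerogel blanket interface, ΣR_partial = 0.7471 m·K/W.
T_interface = T_in − Q'·ΣR_partial = 402 K − (16.98)(0.7471) = 389 K

T = 389 K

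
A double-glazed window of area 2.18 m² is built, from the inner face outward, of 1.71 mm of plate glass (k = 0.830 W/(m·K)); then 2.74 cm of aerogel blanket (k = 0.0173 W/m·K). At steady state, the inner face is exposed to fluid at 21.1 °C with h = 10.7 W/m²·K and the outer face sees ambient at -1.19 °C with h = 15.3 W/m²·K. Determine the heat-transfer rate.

Q = 27.9 W

Resistance network (inner→outer):
  R_conv,in = 1/(hA) = 1/(10.7·2.18) = 0.04287 K/W
  R_plate glass = L/(kA) = 0.00171/(0.830·2.18) = 9.451×10^-4 K/W
  R_aerogel blanket = L/(kA) = 0.0274/(0.0173·2.18) = 0.7265 K/W
  R_conv,out = 1/(hA) = 1/(15.3·2.18) = 0.02998 K/W
ΣR = 0.04287 + 9.451×10^-4 + 0.7265 + 0.02998 = 0.8003 K/W
Q = ΔT/ΣR = (21.1 °C − -1.19 °C)/0.8003 = 27.9 W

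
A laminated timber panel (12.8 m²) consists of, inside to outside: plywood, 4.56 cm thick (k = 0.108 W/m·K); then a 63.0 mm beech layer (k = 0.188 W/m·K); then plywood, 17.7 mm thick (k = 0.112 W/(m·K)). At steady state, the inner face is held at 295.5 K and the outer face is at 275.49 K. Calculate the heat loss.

Series thermal resistances, inner to outer:
  R_plywood = L/(kA) = 0.0456/(0.108·12.8) = 0.03299 K/W
  R_beech = L/(kA) = 0.0630/(0.188·12.8) = 0.02618 K/W
  R_plywood = L/(kA) = 0.0177/(0.112·12.8) = 0.01235 K/W
ΣR = 0.03299 + 0.02618 + 0.01235 = 0.07152 K/W
Q = ΔT/ΣR = (295.5 K − 275.49 K)/0.07152 = 280 W

Q = 280 W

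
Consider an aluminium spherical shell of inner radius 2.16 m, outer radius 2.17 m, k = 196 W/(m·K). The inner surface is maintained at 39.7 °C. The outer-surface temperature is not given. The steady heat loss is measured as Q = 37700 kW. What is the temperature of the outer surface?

T_out = 7.04 °C

Series resistances:
  R_aluminium = (1/2.16 − 1/2.17)/(4πk) = 0.002133/(4π·196) = 8.662×10^-7 K/W
ΣR = 8.662×10^-7 K/W
ΔT = Q·ΣR = 3.77×10^7 × 8.662×10^-7 = 32.66 K
Heat flows outward, so T_out = T_in − ΔT = 39.7 − 32.66 = 7.04 °C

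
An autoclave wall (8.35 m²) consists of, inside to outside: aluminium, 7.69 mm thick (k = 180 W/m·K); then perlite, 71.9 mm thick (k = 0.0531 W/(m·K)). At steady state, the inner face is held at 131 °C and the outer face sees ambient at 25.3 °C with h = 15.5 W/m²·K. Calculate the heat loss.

Resistance network (inner→outer):
  R_aluminium = L/(kA) = 0.00769/(180·8.35) = 5.116×10^-6 K/W
  R_perlite = L/(kA) = 0.0719/(0.0531·8.35) = 0.1622 K/W
  R_conv,out = 1/(hA) = 1/(15.5·8.35) = 0.007726 K/W
ΣR = 5.116×10^-6 + 0.1622 + 0.007726 = 0.1699 K/W
Q = ΔT/ΣR = (131 °C − 25.3 °C)/0.1699 = 622 W

Q = 622 W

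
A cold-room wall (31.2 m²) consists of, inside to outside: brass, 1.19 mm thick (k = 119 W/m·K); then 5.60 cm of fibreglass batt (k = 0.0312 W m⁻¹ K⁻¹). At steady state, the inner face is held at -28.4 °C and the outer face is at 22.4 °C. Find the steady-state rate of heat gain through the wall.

Q = 883 W

Treat each layer as a resistance in series:
  R_brass = L/(kA) = 0.00119/(119·31.2) = 3.205×10^-7 K/W
  R_fibreglass batt = L/(kA) = 0.0560/(0.0312·31.2) = 0.05753 K/W
ΣR = 3.205×10^-7 + 0.05753 = 0.05753 K/W
Q = ΔT/ΣR = (-28.4 °C − 22.4 °C)/0.05753 = -883 W
(Negative Q ⇒ heat flows inward; heat gain = 883 W.)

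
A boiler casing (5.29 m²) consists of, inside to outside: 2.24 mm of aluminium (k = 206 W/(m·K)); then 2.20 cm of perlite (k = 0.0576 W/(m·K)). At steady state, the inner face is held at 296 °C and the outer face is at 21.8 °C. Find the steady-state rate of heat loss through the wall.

Treat each layer as a resistance in series:
  R_aluminium = L/(kA) = 0.00224/(206·5.29) = 2.056×10^-6 K/W
  R_perlite = L/(kA) = 0.0220/(0.0576·5.29) = 0.07220 K/W
ΣR = 2.056×10^-6 + 0.07220 = 0.07220 K/W
Q = ΔT/ΣR = (296 °C − 21.8 °C)/0.07220 = 3800 W

Q = 3.80 kW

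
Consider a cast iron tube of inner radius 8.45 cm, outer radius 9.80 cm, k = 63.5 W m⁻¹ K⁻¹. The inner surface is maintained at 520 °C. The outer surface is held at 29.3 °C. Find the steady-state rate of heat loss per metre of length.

Q' = 1320 kW/m

Q' = 2πk·ΔT/ln(r₂/r₁) = 2π × 63.5 × 490.7 / ln(0.0980/0.0845) = 1.32×10^6 W/m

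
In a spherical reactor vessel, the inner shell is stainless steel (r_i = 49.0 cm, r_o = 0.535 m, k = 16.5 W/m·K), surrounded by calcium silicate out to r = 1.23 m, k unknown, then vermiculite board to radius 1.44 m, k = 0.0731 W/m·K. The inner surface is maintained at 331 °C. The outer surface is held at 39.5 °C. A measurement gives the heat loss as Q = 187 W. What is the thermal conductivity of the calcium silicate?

ΣR = ΔT/Q = |331 − 39.5|/187 = 1.559 K/W
Known resistances:
  R_stainless steel = (1/0.490 − 1/0.535)/(4πk) = 0.1717/(4π·16.5) = 8.279×10^-4 K/W
  R_vermiculite board = (1/1.23 − 1/1.44)/(4πk) = 0.1186/(4π·0.0731) = 0.1291 K/W
R_calcium silicate = ΣR − ΣR_known = 1.559 − 0.1299 = 1.429 K/W
(1/r₁−1/r₂)/(4πk) = 1.429 ⇒ k = 1.056/(4π·1.429) = 0.0588 W/m·K

k = 0.0588 W/m·K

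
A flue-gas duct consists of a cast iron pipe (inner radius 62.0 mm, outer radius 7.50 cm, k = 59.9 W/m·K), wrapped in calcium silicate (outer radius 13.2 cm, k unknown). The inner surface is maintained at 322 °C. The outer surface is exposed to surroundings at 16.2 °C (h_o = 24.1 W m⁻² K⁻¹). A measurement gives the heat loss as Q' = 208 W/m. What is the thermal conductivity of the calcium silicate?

k = 0.0634 W/m·K

ΣR = ΔT/Q' = |322 − 16.2|/208 = 1.470 m·K/W
Known resistances:
  R'_cast iron = ln(0.0750/0.0620)/(2πk) = 0.1904/(2π·59.9) = 5.058×10^-4 m·K/W
  R'_conv,out = 1/(2πr h) = 1/(2π·0.132·24.1) = 0.05003 m·K/W
R_calcium silicate = ΣR − ΣR_known = 1.470 − 0.05054 = 1.419 m·K/W
ln(r₂/r₁)/(2πk) = 1.419 ⇒ k = 0.5653/(2π·1.419) = 0.0634 W/m·K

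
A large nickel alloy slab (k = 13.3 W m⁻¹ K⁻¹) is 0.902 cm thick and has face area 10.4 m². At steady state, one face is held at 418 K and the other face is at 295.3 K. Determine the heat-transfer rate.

Q = kA·ΔT/L = 13.3 × 10.4 × |418 K − 295.3 K| / 0.00902 = 1.88×10^6 W

Q = 1.88×10^6 W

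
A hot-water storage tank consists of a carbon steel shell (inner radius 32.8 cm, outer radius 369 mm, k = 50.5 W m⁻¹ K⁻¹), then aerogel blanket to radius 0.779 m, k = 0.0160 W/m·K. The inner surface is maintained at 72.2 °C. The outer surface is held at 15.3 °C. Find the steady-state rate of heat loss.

Treat each layer as a resistance in series:
  R_carbon steel = (1/0.328 − 1/0.369)/(4πk) = 0.3388/(4π·50.5) = 5.338×10^-4 K/W
  R_aerogel blanket = (1/0.369 − 1/0.779)/(4πk) = 1.426/(4π·0.0160) = 7.094 K/W
ΣR = 5.338×10^-4 + 7.094 = 7.095 K/W
Q = ΔT/ΣR = (72.2 °C − 15.3 °C)/7.095 = 8.02 W

Q = 8.02 W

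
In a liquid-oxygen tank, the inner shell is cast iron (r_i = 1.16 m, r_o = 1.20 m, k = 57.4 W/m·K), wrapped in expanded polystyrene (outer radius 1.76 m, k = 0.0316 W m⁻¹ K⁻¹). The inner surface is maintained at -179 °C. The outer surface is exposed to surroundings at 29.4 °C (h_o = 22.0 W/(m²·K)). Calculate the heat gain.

Q = 312 W

Series thermal resistances, inner to outer:
  R_cast iron = (1/1.16 − 1/1.20)/(4πk) = 0.02874/(4π·57.4) = 3.984×10^-5 K/W
  R_expanded polystyrene = (1/1.20 − 1/1.76)/(4πk) = 0.2652/(4π·0.0316) = 0.6677 K/W
  R_conv,out = 1/(4πr²h) = 1/(4π·1.76²·22.0) = 0.001168 K/W
ΣR = 3.984×10^-5 + 0.6677 + 0.001168 = 0.6689 K/W
Q = ΔT/ΣR = (-179 °C − 29.4 °C)/0.6689 = -312 W
(Negative Q ⇒ heat flows inward; heat gain = 312 W.)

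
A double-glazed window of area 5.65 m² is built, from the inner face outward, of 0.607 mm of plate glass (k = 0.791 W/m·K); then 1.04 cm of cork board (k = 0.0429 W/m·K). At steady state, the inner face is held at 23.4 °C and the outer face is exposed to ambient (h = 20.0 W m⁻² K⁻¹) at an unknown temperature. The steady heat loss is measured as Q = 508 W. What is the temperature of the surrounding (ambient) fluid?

Series resistances:
  R_plate glass = L/(kA) = 6.07×10^-4/(0.791·5.65) = 1.358×10^-4 K/W
  R_cork board = L/(kA) = 0.0104/(0.0429·5.65) = 0.04291 K/W
  R_conv,out = 1/(hA) = 1/(20.0·5.65) = 0.008850 K/W
ΣR = 0.05189 K/W
ΔT = Q·ΣR = 508 × 0.05189 = 26.36 K
Heat flows outward, so T_out = T_in − ΔT = 23.4 − 26.36 = -2.96 °C

T_out = -2.96 °C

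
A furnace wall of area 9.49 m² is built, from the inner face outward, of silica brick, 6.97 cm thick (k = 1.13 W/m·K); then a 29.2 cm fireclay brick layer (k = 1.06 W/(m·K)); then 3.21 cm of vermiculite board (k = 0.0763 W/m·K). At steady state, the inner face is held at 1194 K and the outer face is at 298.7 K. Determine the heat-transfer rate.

Q = 11.2 kW

Resistance network (inner→outer):
  R_silica brick = L/(kA) = 0.0697/(1.13·9.49) = 0.006500 K/W
  R_fireclay brick = L/(kA) = 0.292/(1.06·9.49) = 0.02903 K/W
  R_vermiculite board = L/(kA) = 0.0321/(0.0763·9.49) = 0.04433 K/W
ΣR = 0.006500 + 0.02903 + 0.04433 = 0.07986 K/W
Q = ΔT/ΣR = (1194 K − 298.7 K)/0.07986 = 11200 W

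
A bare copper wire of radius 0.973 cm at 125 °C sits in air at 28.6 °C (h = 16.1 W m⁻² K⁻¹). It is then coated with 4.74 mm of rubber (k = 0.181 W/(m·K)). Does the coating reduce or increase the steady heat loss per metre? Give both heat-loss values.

reduces: 94.9 → 93.4 W/m

Critical radius for a cylinder: r_cr = k/h = 0.0112 m = 1.12 cm.
Outer radius after coating: r₂ = 0.00973 + 0.00474 = 0.01447 m.
r₁ < r_cr < r₂: heat loss rises to a maximum at r_cr then falls. Whether the coating helps depends on whether Q(r₂) has dropped back below Q(r₁).
Bare: R = 1/(2πr₁h) = 1.016 m·K/W; Q = 96.4/1.016 = 94.9 W/m.
Coated: R = R_cond + R_conv = 1.032 m·K/W; Q = 96.4/1.032 = 93.4 W/m.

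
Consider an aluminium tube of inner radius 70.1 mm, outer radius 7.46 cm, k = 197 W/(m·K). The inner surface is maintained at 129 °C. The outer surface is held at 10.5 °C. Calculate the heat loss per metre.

Q' = 2360 kW/m

Q' = 2πk·ΔT/ln(r₂/r₁) = 2π × 197 × 118.5 / ln(0.0746/0.0701) = 2.36×10^6 W/m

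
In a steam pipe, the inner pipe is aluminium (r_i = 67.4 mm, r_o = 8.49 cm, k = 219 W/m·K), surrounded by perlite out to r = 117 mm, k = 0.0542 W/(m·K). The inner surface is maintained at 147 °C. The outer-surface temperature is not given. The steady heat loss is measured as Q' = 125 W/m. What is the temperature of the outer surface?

T_out = 29.3 °C

Series resistances:
  R'_aluminium = ln(0.0849/0.0674)/(2πk) = 0.2308/(2π·219) = 1.678×10^-4 m·K/W
  R'_perlite = ln(0.117/0.0849)/(2πk) = 0.3207/(2π·0.0542) = 0.9417 m·K/W
ΣR = 0.9419 m·K/W
ΔT = Q'·ΣR = 125 × 0.9419 = 117.7 K
Heat flows outward, so T_out = T_in − ΔT = 147 − 117.7 = 29.3 °C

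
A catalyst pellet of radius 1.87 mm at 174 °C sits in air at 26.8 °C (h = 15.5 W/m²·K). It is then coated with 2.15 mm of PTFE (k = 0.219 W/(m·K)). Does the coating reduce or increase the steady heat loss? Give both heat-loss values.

Critical radius for a sphere: r_cr = 2k/h = 0.0283 m = 2.83 cm.
Outer radius after coating: r₂ = 0.00187 + 0.00215 = 0.00402 m.
Since r₁ < r_cr and r₂ ≤ r_cr, the coating moves toward the maximum at r_cr — heat loss rises.
Bare: R = 1/(4πr₁²h) = 1468 K/W; Q = 147.2/1468 = 0.100 W.
Coated: R = R_cond + R_conv = 421.6 K/W; Q = 147.2/421.6 = 0.349 W.

increases: 0.100 → 0.349 W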